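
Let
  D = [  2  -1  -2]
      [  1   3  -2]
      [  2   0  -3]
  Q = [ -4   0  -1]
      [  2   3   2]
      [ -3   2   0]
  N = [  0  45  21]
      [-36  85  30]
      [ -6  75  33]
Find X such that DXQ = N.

X = [[5, 4, 0], [3, 3, 2], [3, -3, -4]]

X = D⁻¹NQ⁻¹ (apply D⁻¹ on the left and Q⁻¹ on the right).
D has determinant -5; D⁻¹ = [[9/5, 3/5, -8/5], [1/5, 2/5, -2/5], [6/5, 2/5, -7/5]].
Q has determinant 3; Q⁻¹ = [[-4/3, -2/3, 1], [-2, -1, 2], [13/3, 8/3, -4]].
D⁻¹N = [[-12, 12, 3], [-12, 13, 3], [-6, -17, -9]].
X = (D⁻¹N)Q⁻¹ = [[5, 4, 0], [3, 3, 2], [3, -3, -4]].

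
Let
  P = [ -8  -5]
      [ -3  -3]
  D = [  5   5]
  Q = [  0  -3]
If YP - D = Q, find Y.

Y = [[-1, 1]]

YP = Q + D = [[5, 2]].
P is on the right of Y, so right-multiply by P⁻¹: Y = (Q + D)P⁻¹.
P has determinant 9; P⁻¹ = [[-1/3, 5/9], [1/3, -8/9]].
Y = (Q + D)P⁻¹ = [[-1, 1]].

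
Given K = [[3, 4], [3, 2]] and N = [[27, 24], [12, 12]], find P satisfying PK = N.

P = [[3, 6], [2, 2]]

Since K sits to the right of P, P = NK⁻¹.
det K = -6; the adjugate gives K⁻¹ = [[-1/3, 2/3], [1/2, -1/2]].
P = NK⁻¹ = [[27, 24], [12, 12]] · [[-1/3, 2/3], [1/2, -1/2]] = [[3, 6], [2, 2]].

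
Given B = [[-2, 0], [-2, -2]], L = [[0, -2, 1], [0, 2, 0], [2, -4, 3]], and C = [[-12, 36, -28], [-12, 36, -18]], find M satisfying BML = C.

Left-multiply by B⁻¹ and right-multiply by L⁻¹: M = B⁻¹CL⁻¹.
det B = 4; the adjugate gives B⁻¹ = [[-1/2, 0], [1/2, -1/2]].
det L = -4, so L⁻¹ = [[-3/2, -1/2, 1/2], [0, 1/2, 0], [1, 1, 0]].
B⁻¹C = [[6, -18, 14], [0, 0, -5]].
M = (B⁻¹C)L⁻¹ = [[5, 2, 3], [-5, -5, 0]].

M = [[5, 2, 3], [-5, -5, 0]]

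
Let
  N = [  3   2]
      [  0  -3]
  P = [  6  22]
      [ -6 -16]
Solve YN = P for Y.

Since N sits to the right of Y, Y = PN⁻¹.
N has determinant -9; N⁻¹ = [[1/3, 2/9], [0, -1/3]].
Y = PN⁻¹ = [[6, 22], [-6, -16]] · [[1/3, 2/9], [0, -1/3]] = [[2, -6], [-2, 4]].

Y = [[2, -6], [-2, 4]]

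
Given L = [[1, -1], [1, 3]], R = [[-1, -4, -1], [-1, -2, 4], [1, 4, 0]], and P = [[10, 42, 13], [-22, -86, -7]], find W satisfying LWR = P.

W = [[-4, 1, -1], [5, 0, -3]]

W = L⁻¹PR⁻¹ (apply L⁻¹ on the left and R⁻¹ on the right).
L has determinant 4; L⁻¹ = [[3/4, 1/4], [-1/4, 1/4]].
det R = 2, so R⁻¹ = [[-8, -2, -9], [2, 1/2, 5/2], [-1, 0, -1]].
L⁻¹P = [[2, 10, 8], [-8, -32, -5]].
W = (L⁻¹P)R⁻¹ = [[-4, 1, -1], [5, 0, -3]].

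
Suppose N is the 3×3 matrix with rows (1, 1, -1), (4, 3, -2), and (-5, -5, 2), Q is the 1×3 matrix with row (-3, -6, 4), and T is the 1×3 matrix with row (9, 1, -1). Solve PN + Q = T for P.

P = [[-3, 5, 1]]

PN = T − Q = [[12, 7, -5]].
Right-multiplying both sides by N⁻¹ gives P = (T − Q)N⁻¹.
det N = 3, so N⁻¹ = [[-4/3, 1, 1/3], [2/3, -1, -2/3], [-5/3, 0, -1/3]].
P = (T − Q)N⁻¹ = [[-3, 5, 1]].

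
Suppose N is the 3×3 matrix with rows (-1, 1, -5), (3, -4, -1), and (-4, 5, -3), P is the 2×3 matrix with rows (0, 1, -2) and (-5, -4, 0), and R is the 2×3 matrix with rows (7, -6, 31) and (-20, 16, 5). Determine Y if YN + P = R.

YN = R − P = [[7, -7, 33], [-15, 20, 5]].
Since N sits to the right of Y, Y = (R − P)N⁻¹.
N has determinant 1; N⁻¹ = [[17, -22, -21], [13, -17, -16], [-1, 1, 1]].
Y = (R − P)N⁻¹ = [[-5, -2, -2], [0, -5, 0]].

Y = [[-5, -2, -2], [0, -5, 0]]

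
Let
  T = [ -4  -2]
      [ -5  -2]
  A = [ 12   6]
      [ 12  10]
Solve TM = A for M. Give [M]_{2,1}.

-6

Since T multiplies M on the left, M = T⁻¹A.
det T = -2; the adjugate gives T⁻¹ = [[1, -1], [-5/2, 2]].
M = T⁻¹A = [[1, -1], [-5/2, 2]] · [[12, 6], [12, 10]] = [[0, -4], [-6, 5]].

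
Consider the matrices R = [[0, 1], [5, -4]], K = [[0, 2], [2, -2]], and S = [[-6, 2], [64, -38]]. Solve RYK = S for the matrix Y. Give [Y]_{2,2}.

Y = R⁻¹SK⁻¹ (apply R⁻¹ on the left and K⁻¹ on the right).
det R = -5, so R⁻¹ = [[4/5, 1/5], [1, 0]].
K has determinant -4; K⁻¹ = [[1/2, 1/2], [1/2, 0]].
R⁻¹S = [[8, -6], [-6, 2]].
Y = (R⁻¹S)K⁻¹ = [[1, 4], [-2, -3]].

-3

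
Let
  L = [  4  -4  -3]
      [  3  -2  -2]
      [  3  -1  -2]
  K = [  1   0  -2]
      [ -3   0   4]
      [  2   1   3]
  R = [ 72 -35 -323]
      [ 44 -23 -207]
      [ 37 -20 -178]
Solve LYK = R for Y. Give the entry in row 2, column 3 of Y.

Isolating Y: multiply by L⁻¹ from the left and K⁻¹ from the right, so Y = L⁻¹RK⁻¹.
det L = -1, so L⁻¹ = [[-2, 5, -2], [0, -1, 1], [-3, 8, -4]].
det K = 2; the adjugate gives K⁻¹ = [[-2, -1, 0], [17/2, 7/2, 1], [-3/2, -1/2, 0]].
L⁻¹R = [[2, -5, -33], [-7, 3, 29], [-12, 1, 25]].
Y = (L⁻¹R)K⁻¹ = [[3, -3, -5], [-4, 3, 3], [-5, 3, 1]].

3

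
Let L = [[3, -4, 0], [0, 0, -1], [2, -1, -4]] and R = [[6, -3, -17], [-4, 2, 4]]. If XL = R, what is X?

X = [[0, 5, 3], [0, 4, -2]]

Right-multiplying both sides by L⁻¹ gives X = RL⁻¹.
det L = 5; the adjugate gives L⁻¹ = [[-1/5, -16/5, 4/5], [-2/5, -12/5, 3/5], [0, -1, 0]].
X = RL⁻¹ = [[6, -3, -17], [-4, 2, 4]] · [[-1/5, -16/5, 4/5], [-2/5, -12/5, 3/5], [0, -1, 0]] = [[0, 5, 3], [0, 4, -2]].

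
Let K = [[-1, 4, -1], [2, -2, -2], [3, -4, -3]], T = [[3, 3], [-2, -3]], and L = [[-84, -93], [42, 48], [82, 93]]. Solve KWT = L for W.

Left-multiply by K⁻¹ and right-multiply by T⁻¹: W = K⁻¹LT⁻¹.
det K = 4; the adjugate gives K⁻¹ = [[-1/2, 4, -5/2], [0, 3/2, -1], [-1/2, 2, -3/2]].
det T = -3; the adjugate gives T⁻¹ = [[1, 1], [-2/3, -1]].
K⁻¹L = [[5, 6], [-19, -21], [3, 3]].
W = (K⁻¹L)T⁻¹ = [[1, -1], [-5, 2], [1, 0]].

W = [[1, -1], [-5, 2], [1, 0]]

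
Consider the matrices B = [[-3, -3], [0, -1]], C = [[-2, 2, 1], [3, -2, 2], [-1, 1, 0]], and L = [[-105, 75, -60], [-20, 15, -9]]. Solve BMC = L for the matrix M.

M = B⁻¹LC⁻¹ (apply B⁻¹ on the left and C⁻¹ on the right).
B has determinant 3; B⁻¹ = [[-1/3, 1], [0, -1]].
det C = 1; the adjugate gives C⁻¹ = [[-2, 1, 6], [-2, 1, 7], [1, 0, -2]].
B⁻¹L = [[15, -10, 11], [20, -15, 9]].
M = (B⁻¹L)C⁻¹ = [[1, 5, -2], [-1, 5, -3]].

M = [[1, 5, -2], [-1, 5, -3]]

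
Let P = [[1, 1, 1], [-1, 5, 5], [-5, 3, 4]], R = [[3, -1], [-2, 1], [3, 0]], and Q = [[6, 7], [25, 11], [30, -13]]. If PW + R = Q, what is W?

PW = Q − R = [[3, 8], [27, 10], [27, -13]].
Left-multiplying both sides by P⁻¹ gives W = P⁻¹(Q − R).
det P = 6; the adjugate gives P⁻¹ = [[5/6, -1/6, 0], [-7/2, 3/2, -1], [11/3, -4/3, 1]].
W = P⁻¹(Q − R) = [[-2, 5], [3, 0], [2, 3]].

W = [[-2, 5], [3, 0], [2, 3]]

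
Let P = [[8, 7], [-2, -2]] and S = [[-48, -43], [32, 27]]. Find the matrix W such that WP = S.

W = [[-5, 4], [5, 4]]

Since P sits to the right of W, W = SP⁻¹.
P has determinant -2; P⁻¹ = [[1, 7/2], [-1, -4]].
W = SP⁻¹ = [[-48, -43], [32, 27]] · [[1, 7/2], [-1, -4]] = [[-5, 4], [5, 4]].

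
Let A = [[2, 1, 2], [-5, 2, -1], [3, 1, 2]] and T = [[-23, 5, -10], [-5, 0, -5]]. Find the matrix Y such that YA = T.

A is on the right of Y, so right-multiply by A⁻¹: Y = TA⁻¹.
det A = -5; the adjugate gives A⁻¹ = [[-1, 0, 1], [-7/5, 2/5, 8/5], [11/5, -1/5, -9/5]].
Y = TA⁻¹ = [[-23, 5, -10], [-5, 0, -5]] · [[-1, 0, 1], [-7/5, 2/5, 8/5], [11/5, -1/5, -9/5]] = [[-6, 4, 3], [-6, 1, 4]].

Y = [[-6, 4, 3], [-6, 1, 4]]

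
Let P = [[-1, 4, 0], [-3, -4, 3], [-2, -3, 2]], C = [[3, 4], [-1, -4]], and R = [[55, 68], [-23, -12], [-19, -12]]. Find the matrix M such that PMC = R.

Left-multiply by P⁻¹ and right-multiply by C⁻¹: M = P⁻¹RC⁻¹.
P has determinant -1; P⁻¹ = [[-1, 8, -12], [0, 2, -3], [-1, 11, -16]].
det C = -8, so C⁻¹ = [[1/2, 1/2], [-1/8, -3/8]].
P⁻¹R = [[-11, -20], [11, 12], [-4, -8]].
M = (P⁻¹R)C⁻¹ = [[-3, 2], [4, 1], [-1, 1]].

M = [[-3, 2], [4, 1], [-1, 1]]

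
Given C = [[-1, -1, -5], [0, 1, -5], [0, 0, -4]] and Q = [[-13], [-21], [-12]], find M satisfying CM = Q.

C is on the left of M, so left-multiply by C⁻¹: M = C⁻¹Q.
C has determinant 4; C⁻¹ = [[-1, -1, 5/2], [0, 1, -5/4], [0, 0, -1/4]].
M = C⁻¹Q = [[-1, -1, 5/2], [0, 1, -5/4], [0, 0, -1/4]] · [[-13], [-21], [-12]] = [[4], [-6], [3]].

M = [[4], [-6], [3]]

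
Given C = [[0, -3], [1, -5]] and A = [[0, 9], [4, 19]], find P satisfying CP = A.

C is on the left of P, so left-multiply by C⁻¹: P = C⁻¹A.
det C = 3; the adjugate gives C⁻¹ = [[-5/3, 1], [-1/3, 0]].
P = C⁻¹A = [[-5/3, 1], [-1/3, 0]] · [[0, 9], [4, 19]] = [[4, 4], [0, -3]].

P = [[4, 4], [0, -3]]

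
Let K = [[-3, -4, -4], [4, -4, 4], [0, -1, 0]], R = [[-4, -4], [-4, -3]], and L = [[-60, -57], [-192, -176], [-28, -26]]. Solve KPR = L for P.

P = [[4, 3], [-5, -2], [-1, -1]]

Left-multiply by K⁻¹ and right-multiply by R⁻¹: P = K⁻¹LR⁻¹.
K has determinant 4; K⁻¹ = [[1, 1, -8], [0, 0, -1], [-1, -3/4, 7]].
R has determinant -4; R⁻¹ = [[3/4, -1], [-1, 1]].
K⁻¹L = [[-28, -25], [28, 26], [8, 7]].
P = (K⁻¹L)R⁻¹ = [[4, 3], [-5, -2], [-1, -1]].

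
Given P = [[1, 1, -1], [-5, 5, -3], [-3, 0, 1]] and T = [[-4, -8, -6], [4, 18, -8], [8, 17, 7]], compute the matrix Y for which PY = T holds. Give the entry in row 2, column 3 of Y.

-3

Left-multiplying both sides by P⁻¹ gives Y = P⁻¹T.
P has determinant 4; P⁻¹ = [[5/4, -1/4, 1/2], [7/2, -1/2, 2], [15/4, -3/4, 5/2]].
Y = P⁻¹T = [[5/4, -1/4, 1/2], [7/2, -1/2, 2], [15/4, -3/4, 5/2]] · [[-4, -8, -6], [4, 18, -8], [8, 17, 7]] = [[-2, -6, -2], [0, -3, -3], [2, -1, 1]].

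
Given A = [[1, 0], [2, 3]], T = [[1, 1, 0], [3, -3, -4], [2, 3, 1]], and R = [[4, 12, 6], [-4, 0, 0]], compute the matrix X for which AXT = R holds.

X = [[3, -1, 2], [4, 0, -4]]

Left-multiply by A⁻¹ and right-multiply by T⁻¹: X = A⁻¹RT⁻¹.
det A = 3, so A⁻¹ = [[1, 0], [-2/3, 1/3]].
det T = -2, so T⁻¹ = [[-9/2, 1/2, 2], [11/2, -1/2, -2], [-15/2, 1/2, 3]].
A⁻¹R = [[4, 12, 6], [-4, -8, -4]].
X = (A⁻¹R)T⁻¹ = [[3, -1, 2], [4, 0, -4]].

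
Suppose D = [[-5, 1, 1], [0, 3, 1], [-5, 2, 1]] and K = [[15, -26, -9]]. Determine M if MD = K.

D is on the right of M, so right-multiply by D⁻¹: M = KD⁻¹.
det D = 5; the adjugate gives D⁻¹ = [[1/5, 1/5, -2/5], [-1, 0, 1], [3, 1, -3]].
M = KD⁻¹ = [[15, -26, -9]] · [[1/5, 1/5, -2/5], [-1, 0, 1], [3, 1, -3]] = [[2, -6, -5]].

M = [[2, -6, -5]]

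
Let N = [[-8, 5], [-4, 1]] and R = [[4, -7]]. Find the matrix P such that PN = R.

N is on the right of P, so right-multiply by N⁻¹: P = RN⁻¹.
N has determinant 12; N⁻¹ = [[1/12, -5/12], [1/3, -2/3]].
P = RN⁻¹ = [[4, -7]] · [[1/12, -5/12], [1/3, -2/3]] = [[-2, 3]].

P = [[-2, 3]]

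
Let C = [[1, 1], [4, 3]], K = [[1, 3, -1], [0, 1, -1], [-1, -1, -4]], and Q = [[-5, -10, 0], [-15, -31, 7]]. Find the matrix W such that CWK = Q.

Left-multiply by C⁻¹ and right-multiply by K⁻¹: W = C⁻¹QK⁻¹.
C has determinant -1; C⁻¹ = [[-3, 1], [4, -1]].
det K = -3; the adjugate gives K⁻¹ = [[5/3, -13/3, 2/3], [-1/3, 5/3, -1/3], [-1/3, 2/3, -1/3]].
C⁻¹Q = [[0, -1, 7], [-5, -9, -7]].
W = (C⁻¹Q)K⁻¹ = [[-2, 3, -2], [-3, 2, 2]].

W = [[-2, 3, -2], [-3, 2, 2]]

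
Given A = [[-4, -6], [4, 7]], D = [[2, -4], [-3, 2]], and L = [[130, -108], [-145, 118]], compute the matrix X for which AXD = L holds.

X = [[-2, 2], [0, 5]]

Isolating X: multiply by A⁻¹ from the left and D⁻¹ from the right, so X = A⁻¹LD⁻¹.
det A = -4, so A⁻¹ = [[-7/4, -3/2], [1, 1]].
D has determinant -8; D⁻¹ = [[-1/4, -1/2], [-3/8, -1/4]].
A⁻¹L = [[-10, 12], [-15, 10]].
X = (A⁻¹L)D⁻¹ = [[-2, 2], [0, 5]].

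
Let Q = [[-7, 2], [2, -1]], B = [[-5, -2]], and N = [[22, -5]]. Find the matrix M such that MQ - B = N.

MQ = N + B = [[17, -7]].
Right-multiplying both sides by Q⁻¹ gives M = (N + B)Q⁻¹.
det Q = 3; the adjugate gives Q⁻¹ = [[-1/3, -2/3], [-2/3, -7/3]].
M = (N + B)Q⁻¹ = [[-1, 5]].

M = [[-1, 5]]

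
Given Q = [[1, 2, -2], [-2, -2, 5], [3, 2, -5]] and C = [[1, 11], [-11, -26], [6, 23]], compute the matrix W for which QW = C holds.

W = [[-5, -3], [-2, 1], [-5, -6]]

Since Q multiplies W on the left, W = Q⁻¹C.
det Q = 6, so Q⁻¹ = [[0, 1, 1], [5/6, 1/6, -1/6], [1/3, 2/3, 1/3]].
W = Q⁻¹C = [[0, 1, 1], [5/6, 1/6, -1/6], [1/3, 2/3, 1/3]] · [[1, 11], [-11, -26], [6, 23]] = [[-5, -3], [-2, 1], [-5, -6]].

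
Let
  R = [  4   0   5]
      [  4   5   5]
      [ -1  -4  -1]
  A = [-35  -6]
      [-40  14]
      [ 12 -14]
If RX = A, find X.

X = [[-5, -4], [-1, 4], [-3, 2]]

Left-multiplying both sides by R⁻¹ gives X = R⁻¹A.
det R = 5, so R⁻¹ = [[3, -4, -5], [-1/5, 1/5, 0], [-11/5, 16/5, 4]].
X = R⁻¹A = [[3, -4, -5], [-1/5, 1/5, 0], [-11/5, 16/5, 4]] · [[-35, -6], [-40, 14], [12, -14]] = [[-5, -4], [-1, 4], [-3, 2]].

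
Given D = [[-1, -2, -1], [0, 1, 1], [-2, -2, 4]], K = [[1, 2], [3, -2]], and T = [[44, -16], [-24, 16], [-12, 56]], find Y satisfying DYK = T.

Y = [[-3, -2], [-2, -3], [2, -5]]

Y = D⁻¹TK⁻¹ (apply D⁻¹ on the left and K⁻¹ on the right).
det D = -4, so D⁻¹ = [[-3/2, -5/2, 1/4], [1/2, 3/2, -1/4], [-1/2, -1/2, 1/4]].
det K = -8; the adjugate gives K⁻¹ = [[1/4, 1/4], [3/8, -1/8]].
D⁻¹T = [[-9, -2], [-11, 2], [-13, 14]].
Y = (D⁻¹T)K⁻¹ = [[-3, -2], [-2, -3], [2, -5]].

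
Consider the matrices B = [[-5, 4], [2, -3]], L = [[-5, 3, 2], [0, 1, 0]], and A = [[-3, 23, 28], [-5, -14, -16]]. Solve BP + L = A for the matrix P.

BP = A − L = [[2, 20, 26], [-5, -15, -16]].
B is on the left of P, so left-multiply by B⁻¹: P = B⁻¹(A − L).
B has determinant 7; B⁻¹ = [[-3/7, -4/7], [-2/7, -5/7]].
P = B⁻¹(A − L) = [[2, 0, -2], [3, 5, 4]].

P = [[2, 0, -2], [3, 5, 4]]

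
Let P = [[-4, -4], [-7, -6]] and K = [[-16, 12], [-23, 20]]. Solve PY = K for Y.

Left-multiplying both sides by P⁻¹ gives Y = P⁻¹K.
det P = -4; the adjugate gives P⁻¹ = [[3/2, -1], [-7/4, 1]].
Y = P⁻¹K = [[3/2, -1], [-7/4, 1]] · [[-16, 12], [-23, 20]] = [[-1, -2], [5, -1]].

Y = [[-1, -2], [5, -1]]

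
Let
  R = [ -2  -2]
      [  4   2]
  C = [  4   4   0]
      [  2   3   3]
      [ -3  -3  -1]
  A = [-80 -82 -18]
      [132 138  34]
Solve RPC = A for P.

P = [[4, 2, -2], [1, -1, -4]]

Isolating P: multiply by R⁻¹ from the left and C⁻¹ from the right, so P = R⁻¹AC⁻¹.
R has determinant 4; R⁻¹ = [[1/2, 1/2], [-1, -1/2]].
det C = -4; the adjugate gives C⁻¹ = [[-3/2, -1, -3], [7/4, 1, 3], [-3/4, 0, -1]].
R⁻¹A = [[26, 28, 8], [14, 13, 1]].
P = (R⁻¹A)C⁻¹ = [[4, 2, -2], [1, -1, -4]].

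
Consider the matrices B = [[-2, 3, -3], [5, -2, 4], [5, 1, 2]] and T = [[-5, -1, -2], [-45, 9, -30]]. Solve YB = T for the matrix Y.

Y = [[0, 0, -1], [0, -6, -3]]

B is on the right of Y, so right-multiply by B⁻¹: Y = TB⁻¹.
det B = 1, so B⁻¹ = [[-8, -9, 6], [10, 11, -7], [15, 17, -11]].
Y = TB⁻¹ = [[-5, -1, -2], [-45, 9, -30]] · [[-8, -9, 6], [10, 11, -7], [15, 17, -11]] = [[0, 0, -1], [0, -6, -3]].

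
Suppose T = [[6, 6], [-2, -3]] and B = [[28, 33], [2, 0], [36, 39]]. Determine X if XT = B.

Right-multiplying both sides by T⁻¹ gives X = BT⁻¹.
det T = -6; the adjugate gives T⁻¹ = [[1/2, 1], [-1/3, -1]].
X = BT⁻¹ = [[28, 33], [2, 0], [36, 39]] · [[1/2, 1], [-1/3, -1]] = [[3, -5], [1, 2], [5, -3]].

X = [[3, -5], [1, 2], [5, -3]]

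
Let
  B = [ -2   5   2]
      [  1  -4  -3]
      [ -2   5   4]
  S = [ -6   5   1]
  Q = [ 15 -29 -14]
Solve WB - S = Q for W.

W = [[-3, 1, -1]]

WB = Q + S = [[9, -24, -13]].
Right-multiplying both sides by B⁻¹ gives W = (Q + S)B⁻¹.
det B = 6; the adjugate gives B⁻¹ = [[-1/6, -5/3, -7/6], [1/3, -2/3, -2/3], [-1/2, 0, 1/2]].
W = (Q + S)B⁻¹ = [[-3, 1, -1]].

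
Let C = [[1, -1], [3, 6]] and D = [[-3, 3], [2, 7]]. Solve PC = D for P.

P = [[-3, 0], [-1, 1]]

C is on the right of P, so right-multiply by C⁻¹: P = DC⁻¹.
C has determinant 9; C⁻¹ = [[2/3, 1/9], [-1/3, 1/9]].
P = DC⁻¹ = [[-3, 3], [2, 7]] · [[2/3, 1/9], [-1/3, 1/9]] = [[-3, 0], [-1, 1]].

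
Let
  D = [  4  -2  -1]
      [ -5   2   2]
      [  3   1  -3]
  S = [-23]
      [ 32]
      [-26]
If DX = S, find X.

D is on the left of X, so left-multiply by D⁻¹: X = D⁻¹S.
det D = -3; the adjugate gives D⁻¹ = [[8/3, 7/3, 2/3], [3, 3, 1], [11/3, 10/3, 2/3]].
X = D⁻¹S = [[8/3, 7/3, 2/3], [3, 3, 1], [11/3, 10/3, 2/3]] · [[-23], [32], [-26]] = [[-4], [1], [5]].

X = [[-4], [1], [5]]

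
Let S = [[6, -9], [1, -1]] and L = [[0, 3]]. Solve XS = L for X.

X = [[-1, 6]]

S is on the right of X, so right-multiply by S⁻¹: X = LS⁻¹.
det S = 3; the adjugate gives S⁻¹ = [[-1/3, 3], [-1/3, 2]].
X = LS⁻¹ = [[0, 3]] · [[-1/3, 3], [-1/3, 2]] = [[-1, 6]].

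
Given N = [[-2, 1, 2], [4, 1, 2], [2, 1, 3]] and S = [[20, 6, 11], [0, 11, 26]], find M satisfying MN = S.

Since N sits to the right of M, M = SN⁻¹.
N has determinant -6; N⁻¹ = [[-1/6, 1/6, 0], [4/3, 5/3, -2], [-1/3, -2/3, 1]].
M = SN⁻¹ = [[20, 6, 11], [0, 11, 26]] · [[-1/6, 1/6, 0], [4/3, 5/3, -2], [-1/3, -2/3, 1]] = [[1, 6, -1], [6, 1, 4]].

M = [[1, 6, -1], [6, 1, 4]]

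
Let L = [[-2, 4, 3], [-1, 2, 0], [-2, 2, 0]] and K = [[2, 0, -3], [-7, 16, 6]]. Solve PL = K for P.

P = [[-1, 4, -2], [2, 5, -1]]

Since L sits to the right of P, P = KL⁻¹.
L has determinant 6; L⁻¹ = [[0, 1, -1], [0, 1, -1/2], [1/3, -2/3, 0]].
P = KL⁻¹ = [[2, 0, -3], [-7, 16, 6]] · [[0, 1, -1], [0, 1, -1/2], [1/3, -2/3, 0]] = [[-1, 4, -2], [2, 5, -1]].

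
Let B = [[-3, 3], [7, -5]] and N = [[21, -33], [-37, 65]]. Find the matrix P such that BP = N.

P = [[-1, 5], [6, -6]]

Left-multiplying both sides by B⁻¹ gives P = B⁻¹N.
det B = -6; the adjugate gives B⁻¹ = [[5/6, 1/2], [7/6, 1/2]].
P = B⁻¹N = [[5/6, 1/2], [7/6, 1/2]] · [[21, -33], [-37, 65]] = [[-1, 5], [6, -6]].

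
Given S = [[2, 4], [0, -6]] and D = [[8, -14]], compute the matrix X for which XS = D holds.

Right-multiplying both sides by S⁻¹ gives X = DS⁻¹.
det S = -12, so S⁻¹ = [[1/2, 1/3], [0, -1/6]].
X = DS⁻¹ = [[8, -14]] · [[1/2, 1/3], [0, -1/6]] = [[4, 5]].

X = [[4, 5]]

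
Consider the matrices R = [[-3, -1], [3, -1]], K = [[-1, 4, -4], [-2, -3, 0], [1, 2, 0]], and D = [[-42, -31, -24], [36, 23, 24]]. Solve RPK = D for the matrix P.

Left-multiply by R⁻¹ and right-multiply by K⁻¹: P = R⁻¹DK⁻¹.
det R = 6; the adjugate gives R⁻¹ = [[-1/6, 1/6], [-1/2, -1/2]].
det K = 4, so K⁻¹ = [[0, -2, -3], [0, 1, 2], [-1/4, 3/2, 11/4]].
R⁻¹D = [[13, 9, 8], [3, 4, 0]].
P = (R⁻¹D)K⁻¹ = [[-2, -5, 1], [0, -2, -1]].

P = [[-2, -5, 1], [0, -2, -1]]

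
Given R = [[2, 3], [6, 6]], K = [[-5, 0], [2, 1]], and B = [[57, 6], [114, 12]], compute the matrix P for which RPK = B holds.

P = [[0, 0], [-3, 2]]

P = R⁻¹BK⁻¹ (apply R⁻¹ on the left and K⁻¹ on the right).
R has determinant -6; R⁻¹ = [[-1, 1/2], [1, -1/3]].
det K = -5, so K⁻¹ = [[-1/5, 0], [2/5, 1]].
R⁻¹B = [[0, 0], [19, 2]].
P = (R⁻¹B)K⁻¹ = [[0, 0], [-3, 2]].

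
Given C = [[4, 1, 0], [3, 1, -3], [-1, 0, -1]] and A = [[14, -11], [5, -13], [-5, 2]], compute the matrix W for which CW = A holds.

W = [[3, -4], [2, 5], [2, 2]]

C is on the left of W, so left-multiply by C⁻¹: W = C⁻¹A.
C has determinant 2; C⁻¹ = [[-1/2, 1/2, -3/2], [3, -2, 6], [1/2, -1/2, 1/2]].
W = C⁻¹A = [[-1/2, 1/2, -3/2], [3, -2, 6], [1/2, -1/2, 1/2]] · [[14, -11], [5, -13], [-5, 2]] = [[3, -4], [2, 5], [2, 2]].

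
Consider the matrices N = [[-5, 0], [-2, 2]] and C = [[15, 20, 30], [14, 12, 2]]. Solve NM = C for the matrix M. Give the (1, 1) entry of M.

Left-multiplying both sides by N⁻¹ gives M = N⁻¹C.
det N = -10; the adjugate gives N⁻¹ = [[-1/5, 0], [-1/5, 1/2]].
M = N⁻¹C = [[-1/5, 0], [-1/5, 1/2]] · [[15, 20, 30], [14, 12, 2]] = [[-3, -4, -6], [4, 2, -5]].

-3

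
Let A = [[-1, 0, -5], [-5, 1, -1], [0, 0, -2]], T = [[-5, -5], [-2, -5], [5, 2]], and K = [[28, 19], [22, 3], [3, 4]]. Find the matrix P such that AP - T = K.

AP = K + T = [[23, 14], [20, -2], [8, 6]].
Since A multiplies P on the left, P = A⁻¹(K + T).
det A = 2, so A⁻¹ = [[-1, 0, 5/2], [-5, 1, 12], [0, 0, -1/2]].
P = A⁻¹(K + T) = [[-3, 1], [1, 0], [-4, -3]].

P = [[-3, 1], [1, 0], [-4, -3]]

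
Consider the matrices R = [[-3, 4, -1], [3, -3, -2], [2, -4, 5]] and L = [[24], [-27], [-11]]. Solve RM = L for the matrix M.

Left-multiplying both sides by R⁻¹ gives M = R⁻¹L.
R has determinant -1; R⁻¹ = [[23, 16, 11], [19, 13, 9], [6, 4, 3]].
M = R⁻¹L = [[23, 16, 11], [19, 13, 9], [6, 4, 3]] · [[24], [-27], [-11]] = [[-1], [6], [3]].

M = [[-1], [6], [3]]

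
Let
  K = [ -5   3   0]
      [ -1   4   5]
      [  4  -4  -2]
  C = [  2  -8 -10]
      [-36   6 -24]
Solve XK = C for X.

X = [[0, -2, 0], [6, -6, -3]]

K is on the right of X, so right-multiply by K⁻¹: X = CK⁻¹.
K has determinant -6; K⁻¹ = [[-2, -1, -5/2], [-3, -5/3, -25/6], [2, 4/3, 17/6]].
X = CK⁻¹ = [[2, -8, -10], [-36, 6, -24]] · [[-2, -1, -5/2], [-3, -5/3, -25/6], [2, 4/3, 17/6]] = [[0, -2, 0], [6, -6, -3]].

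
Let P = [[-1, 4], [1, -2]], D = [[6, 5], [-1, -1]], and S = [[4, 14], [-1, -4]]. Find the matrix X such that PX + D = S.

PX = S − D = [[-2, 9], [0, -3]].
Left-multiplying both sides by P⁻¹ gives X = P⁻¹(S − D).
P has determinant -2; P⁻¹ = [[1, 2], [1/2, 1/2]].
X = P⁻¹(S − D) = [[-2, 3], [-1, 3]].

X = [[-2, 3], [-1, 3]]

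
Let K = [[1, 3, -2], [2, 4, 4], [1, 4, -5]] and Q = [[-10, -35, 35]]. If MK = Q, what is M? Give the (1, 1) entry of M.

Since K sits to the right of M, M = QK⁻¹.
K has determinant -2; K⁻¹ = [[18, -7/2, -10], [-7, 3/2, 4], [-2, 1/2, 1]].
M = QK⁻¹ = [[-10, -35, 35]] · [[18, -7/2, -10], [-7, 3/2, 4], [-2, 1/2, 1]] = [[-5, 0, -5]].

-5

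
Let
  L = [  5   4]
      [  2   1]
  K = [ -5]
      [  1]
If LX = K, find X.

X = [[3], [-5]]

Since L multiplies X on the left, X = L⁻¹K.
L has determinant -3; L⁻¹ = [[-1/3, 4/3], [2/3, -5/3]].
X = L⁻¹K = [[-1/3, 4/3], [2/3, -5/3]] · [[-5], [1]] = [[3], [-5]].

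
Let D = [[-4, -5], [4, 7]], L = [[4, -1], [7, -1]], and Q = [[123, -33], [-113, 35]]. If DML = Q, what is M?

Left-multiply by D⁻¹ and right-multiply by L⁻¹: M = D⁻¹QL⁻¹.
D has determinant -8; D⁻¹ = [[-7/8, -5/8], [1/2, 1/2]].
L has determinant 3; L⁻¹ = [[-1/3, 1/3], [-7/3, 4/3]].
D⁻¹Q = [[-37, 7], [5, 1]].
M = (D⁻¹Q)L⁻¹ = [[-4, -3], [-4, 3]].

M = [[-4, -3], [-4, 3]]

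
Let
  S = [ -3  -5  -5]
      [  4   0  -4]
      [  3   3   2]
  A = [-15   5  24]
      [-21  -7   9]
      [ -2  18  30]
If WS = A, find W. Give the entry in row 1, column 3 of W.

S is on the right of W, so right-multiply by S⁻¹: W = AS⁻¹.
det S = 4, so S⁻¹ = [[3, -5/4, 5], [-5, 9/4, -8], [3, -3/2, 5]].
W = AS⁻¹ = [[-15, 5, 24], [-21, -7, 9], [-2, 18, 30]] · [[3, -5/4, 5], [-5, 9/4, -8], [3, -3/2, 5]] = [[2, -6, 5], [-1, -3, -4], [-6, -2, -4]].

5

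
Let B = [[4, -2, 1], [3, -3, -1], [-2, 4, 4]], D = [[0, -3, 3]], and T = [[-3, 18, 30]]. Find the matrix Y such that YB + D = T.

Y = [[4, -3, 5]]

YB = T − D = [[-3, 21, 27]].
Since B sits to the right of Y, Y = (T − D)B⁻¹.
B has determinant -6; B⁻¹ = [[4/3, -2, -5/6], [5/3, -3, -7/6], [-1, 2, 1]].
Y = (T − D)B⁻¹ = [[4, -3, 5]].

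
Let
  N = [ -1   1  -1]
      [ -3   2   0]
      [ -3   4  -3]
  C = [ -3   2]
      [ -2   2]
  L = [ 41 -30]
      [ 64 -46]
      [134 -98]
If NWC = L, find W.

W = N⁻¹LC⁻¹ (apply N⁻¹ on the left and C⁻¹ on the right).
det N = 3, so N⁻¹ = [[-2, -1/3, 2/3], [-3, 0, 1], [-2, 1/3, 1/3]].
det C = -2, so C⁻¹ = [[-1, 1], [-1, 3/2]].
N⁻¹L = [[-14, 10], [11, -8], [-16, 12]].
W = (N⁻¹L)C⁻¹ = [[4, 1], [-3, -1], [4, 2]].

W = [[4, 1], [-3, -1], [4, 2]]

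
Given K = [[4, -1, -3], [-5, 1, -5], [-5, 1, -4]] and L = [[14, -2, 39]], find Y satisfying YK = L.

Right-multiplying both sides by K⁻¹ gives Y = LK⁻¹.
K has determinant -1; K⁻¹ = [[-1, 7, -8], [-5, 31, -35], [0, -1, 1]].
Y = LK⁻¹ = [[14, -2, 39]] · [[-1, 7, -8], [-5, 31, -35], [0, -1, 1]] = [[-4, -3, -3]].

Y = [[-4, -3, -3]]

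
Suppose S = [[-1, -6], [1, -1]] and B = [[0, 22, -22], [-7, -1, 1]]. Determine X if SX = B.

X = [[-6, -4, 4], [1, -3, 3]]

Since S multiplies X on the left, X = S⁻¹B.
S has determinant 7; S⁻¹ = [[-1/7, 6/7], [-1/7, -1/7]].
X = S⁻¹B = [[-1/7, 6/7], [-1/7, -1/7]] · [[0, 22, -22], [-7, -1, 1]] = [[-6, -4, 4], [1, -3, 3]].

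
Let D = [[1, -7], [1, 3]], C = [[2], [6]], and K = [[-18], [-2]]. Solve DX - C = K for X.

DX = K + C = [[-16], [4]].
D is on the left of X, so left-multiply by D⁻¹: X = D⁻¹(K + C).
D has determinant 10; D⁻¹ = [[3/10, 7/10], [-1/10, 1/10]].
X = D⁻¹(K + C) = [[-2], [2]].

X = [[-2], [2]]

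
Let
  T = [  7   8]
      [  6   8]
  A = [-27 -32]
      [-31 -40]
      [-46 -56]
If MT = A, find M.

M = [[-3, -1], [-1, -4], [-4, -3]]

Right-multiplying both sides by T⁻¹ gives M = AT⁻¹.
det T = 8; the adjugate gives T⁻¹ = [[1, -1], [-3/4, 7/8]].
M = AT⁻¹ = [[-27, -32], [-31, -40], [-46, -56]] · [[1, -1], [-3/4, 7/8]] = [[-3, -1], [-1, -4], [-4, -3]].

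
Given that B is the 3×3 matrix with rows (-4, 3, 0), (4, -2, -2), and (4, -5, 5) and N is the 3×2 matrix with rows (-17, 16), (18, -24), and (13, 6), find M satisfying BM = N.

B is on the left of M, so left-multiply by B⁻¹: M = B⁻¹N.
det B = -4; the adjugate gives B⁻¹ = [[5, 15/4, 3/2], [7, 5, 2], [3, 2, 1]].
M = B⁻¹N = [[5, 15/4, 3/2], [7, 5, 2], [3, 2, 1]] · [[-17, 16], [18, -24], [13, 6]] = [[2, -1], [-3, 4], [-2, 6]].

M = [[2, -1], [-3, 4], [-2, 6]]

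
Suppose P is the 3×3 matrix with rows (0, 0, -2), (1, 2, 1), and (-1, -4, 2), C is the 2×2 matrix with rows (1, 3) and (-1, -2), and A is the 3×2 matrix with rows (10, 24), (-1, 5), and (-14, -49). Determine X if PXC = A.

X = [[1, -3], [4, 4], [-2, 3]]

Left-multiply by P⁻¹ and right-multiply by C⁻¹: X = P⁻¹AC⁻¹.
det P = 4; the adjugate gives P⁻¹ = [[2, 2, 1], [-3/4, -1/2, -1/2], [-1/2, 0, 0]].
C has determinant 1; C⁻¹ = [[-2, -3], [1, 1]].
P⁻¹A = [[4, 9], [0, 4], [-5, -12]].
X = (P⁻¹A)C⁻¹ = [[1, -3], [4, 4], [-2, 3]].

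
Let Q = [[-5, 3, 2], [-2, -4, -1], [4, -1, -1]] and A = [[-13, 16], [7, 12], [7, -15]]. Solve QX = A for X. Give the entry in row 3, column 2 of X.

Q is on the left of X, so left-multiply by Q⁻¹: X = Q⁻¹A.
det Q = 3, so Q⁻¹ = [[1, 1/3, 5/3], [-2, -1, -3], [6, 7/3, 26/3]].
X = Q⁻¹A = [[1, 1/3, 5/3], [-2, -1, -3], [6, 7/3, 26/3]] · [[-13, 16], [7, 12], [7, -15]] = [[1, -5], [-2, 1], [-1, -6]].

-6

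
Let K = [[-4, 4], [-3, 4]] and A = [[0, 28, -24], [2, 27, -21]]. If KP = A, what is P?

Since K multiplies P on the left, P = K⁻¹A.
det K = -4; the adjugate gives K⁻¹ = [[-1, 1], [-3/4, 1]].
P = K⁻¹A = [[-1, 1], [-3/4, 1]] · [[0, 28, -24], [2, 27, -21]] = [[2, -1, 3], [2, 6, -3]].

P = [[2, -1, 3], [2, 6, -3]]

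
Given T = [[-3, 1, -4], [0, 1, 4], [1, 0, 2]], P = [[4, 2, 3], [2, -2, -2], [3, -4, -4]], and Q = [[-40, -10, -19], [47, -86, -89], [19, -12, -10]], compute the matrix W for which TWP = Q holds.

W = [[2, -2, -5], [-3, -2, 1], [0, 0, 5]]

Isolating W: multiply by T⁻¹ from the left and P⁻¹ from the right, so W = T⁻¹QP⁻¹.
det T = 2, so T⁻¹ = [[1, -1, 4], [2, -1, 6], [-1/2, 1/2, -3/2]].
P has determinant -2; P⁻¹ = [[0, 2, -1], [-1, 25/2, -7], [1, -11, 6]].
T⁻¹Q = [[-11, 28, 30], [-13, -6, -9], [15, -20, -20]].
W = (T⁻¹Q)P⁻¹ = [[2, -2, -5], [-3, -2, 1], [0, 0, 5]].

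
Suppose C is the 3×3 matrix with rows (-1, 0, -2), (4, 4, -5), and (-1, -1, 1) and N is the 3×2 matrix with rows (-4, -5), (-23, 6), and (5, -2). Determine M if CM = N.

Since C multiplies M on the left, M = C⁻¹N.
det C = 1; the adjugate gives C⁻¹ = [[-1, 2, 8], [1, -3, -13], [0, -1, -4]].
M = C⁻¹N = [[-1, 2, 8], [1, -3, -13], [0, -1, -4]] · [[-4, -5], [-23, 6], [5, -2]] = [[-2, 1], [0, 3], [3, 2]].

M = [[-2, 1], [0, 3], [3, 2]]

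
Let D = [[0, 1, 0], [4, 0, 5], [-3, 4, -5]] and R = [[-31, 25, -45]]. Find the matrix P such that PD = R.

P = [[5, -4, 5]]

Since D sits to the right of P, P = RD⁻¹.
det D = 5; the adjugate gives D⁻¹ = [[-4, 1, 1], [1, 0, 0], [16/5, -3/5, -4/5]].
P = RD⁻¹ = [[-31, 25, -45]] · [[-4, 1, 1], [1, 0, 0], [16/5, -3/5, -4/5]] = [[5, -4, 5]].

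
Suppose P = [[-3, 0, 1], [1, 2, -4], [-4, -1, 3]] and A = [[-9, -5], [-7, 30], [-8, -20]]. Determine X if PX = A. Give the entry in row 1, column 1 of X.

Left-multiplying both sides by P⁻¹ gives X = P⁻¹A.
det P = 1, so P⁻¹ = [[2, -1, -2], [13, -5, -11], [7, -3, -6]].
X = P⁻¹A = [[2, -1, -2], [13, -5, -11], [7, -3, -6]] · [[-9, -5], [-7, 30], [-8, -20]] = [[5, 0], [6, 5], [6, -5]].

5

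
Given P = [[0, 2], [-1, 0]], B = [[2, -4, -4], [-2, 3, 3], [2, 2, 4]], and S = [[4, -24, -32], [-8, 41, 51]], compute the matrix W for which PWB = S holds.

W = [[4, -5, -5], [-1, -4, -2]]

Left-multiply by P⁻¹ and right-multiply by B⁻¹: W = P⁻¹SB⁻¹.
P has determinant 2; P⁻¹ = [[0, -1], [1/2, 0]].
det B = -4, so B⁻¹ = [[-3/2, -2, 0], [-7/2, -4, -1/2], [5/2, 3, 1/2]].
P⁻¹S = [[8, -41, -51], [2, -12, -16]].
W = (P⁻¹S)B⁻¹ = [[4, -5, -5], [-1, -4, -2]].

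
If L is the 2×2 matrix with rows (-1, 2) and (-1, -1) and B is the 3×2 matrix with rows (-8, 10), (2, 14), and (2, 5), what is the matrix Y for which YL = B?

Y = [[6, 2], [4, -6], [1, -3]]

Right-multiplying both sides by L⁻¹ gives Y = BL⁻¹.
det L = 3; the adjugate gives L⁻¹ = [[-1/3, -2/3], [1/3, -1/3]].
Y = BL⁻¹ = [[-8, 10], [2, 14], [2, 5]] · [[-1/3, -2/3], [1/3, -1/3]] = [[6, 2], [4, -6], [1, -3]].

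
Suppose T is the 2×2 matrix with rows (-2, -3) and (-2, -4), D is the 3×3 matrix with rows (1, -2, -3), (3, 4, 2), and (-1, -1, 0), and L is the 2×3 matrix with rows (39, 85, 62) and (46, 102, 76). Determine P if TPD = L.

Isolating P: multiply by T⁻¹ from the left and D⁻¹ from the right, so P = T⁻¹LD⁻¹.
det T = 2; the adjugate gives T⁻¹ = [[-2, 3/2], [1, -1]].
det D = 3, so D⁻¹ = [[2/3, 1, 8/3], [-2/3, -1, -11/3], [1/3, 1, 10/3]].
T⁻¹L = [[-9, -17, -10], [-7, -17, -14]].
P = (T⁻¹L)D⁻¹ = [[2, -2, 5], [2, -4, -3]].

P = [[2, -2, 5], [2, -4, -3]]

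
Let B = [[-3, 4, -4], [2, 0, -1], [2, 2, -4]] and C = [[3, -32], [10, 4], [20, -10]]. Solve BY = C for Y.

B is on the left of Y, so left-multiply by B⁻¹: Y = B⁻¹C.
det B = 2; the adjugate gives B⁻¹ = [[1, 4, -2], [3, 10, -11/2], [2, 7, -4]].
Y = B⁻¹C = [[1, 4, -2], [3, 10, -11/2], [2, 7, -4]] · [[3, -32], [10, 4], [20, -10]] = [[3, 4], [-1, -1], [-4, 4]].

Y = [[3, 4], [-1, -1], [-4, 4]]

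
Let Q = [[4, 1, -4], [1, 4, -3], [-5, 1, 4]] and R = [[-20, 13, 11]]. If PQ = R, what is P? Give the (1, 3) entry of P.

Q is on the right of P, so right-multiply by Q⁻¹: P = RQ⁻¹.
det Q = 3, so Q⁻¹ = [[19/3, -8/3, 13/3], [11/3, -4/3, 8/3], [7, -3, 5]].
P = RQ⁻¹ = [[-20, 13, 11]] · [[19/3, -8/3, 13/3], [11/3, -4/3, 8/3], [7, -3, 5]] = [[-2, 3, 3]].

3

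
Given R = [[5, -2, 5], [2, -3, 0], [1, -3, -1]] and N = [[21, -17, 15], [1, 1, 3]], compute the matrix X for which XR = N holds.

Right-multiplying both sides by R⁻¹ gives X = NR⁻¹.
det R = -4; the adjugate gives R⁻¹ = [[-3/4, 17/4, -15/4], [-1/2, 5/2, -5/2], [3/4, -13/4, 11/4]].
X = NR⁻¹ = [[21, -17, 15], [1, 1, 3]] · [[-3/4, 17/4, -15/4], [-1/2, 5/2, -5/2], [3/4, -13/4, 11/4]] = [[4, -2, 5], [1, -3, 2]].

X = [[4, -2, 5], [1, -3, 2]]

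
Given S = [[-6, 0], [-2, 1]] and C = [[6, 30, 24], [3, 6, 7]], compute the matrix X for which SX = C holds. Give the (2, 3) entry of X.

S is on the left of X, so left-multiply by S⁻¹: X = S⁻¹C.
det S = -6, so S⁻¹ = [[-1/6, 0], [-1/3, 1]].
X = S⁻¹C = [[-1/6, 0], [-1/3, 1]] · [[6, 30, 24], [3, 6, 7]] = [[-1, -5, -4], [1, -4, -1]].

-1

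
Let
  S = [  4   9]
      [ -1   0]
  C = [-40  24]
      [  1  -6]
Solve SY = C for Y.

Y = [[-1, 6], [-4, 0]]

Left-multiplying both sides by S⁻¹ gives Y = S⁻¹C.
S has determinant 9; S⁻¹ = [[0, -1], [1/9, 4/9]].
Y = S⁻¹C = [[0, -1], [1/9, 4/9]] · [[-40, 24], [1, -6]] = [[-1, 6], [-4, 0]].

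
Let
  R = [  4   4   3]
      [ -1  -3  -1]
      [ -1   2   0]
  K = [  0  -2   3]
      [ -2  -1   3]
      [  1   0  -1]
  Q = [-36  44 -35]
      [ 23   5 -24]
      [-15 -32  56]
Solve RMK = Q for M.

M = [[-5, -4, -5], [2, 5, 4], [-5, 2, -4]]

M = R⁻¹QK⁻¹ (apply R⁻¹ on the left and K⁻¹ on the right).
det R = -3; the adjugate gives R⁻¹ = [[-2/3, -2, -5/3], [-1/3, -1, -1/3], [5/3, 4, 8/3]].
det K = 1, so K⁻¹ = [[1, -2, -3], [1, -3, -6], [1, -2, -4]].
R⁻¹Q = [[3, 14, -22], [-6, -9, 17], [-8, 8, -5]].
M = (R⁻¹Q)K⁻¹ = [[-5, -4, -5], [2, 5, 4], [-5, 2, -4]].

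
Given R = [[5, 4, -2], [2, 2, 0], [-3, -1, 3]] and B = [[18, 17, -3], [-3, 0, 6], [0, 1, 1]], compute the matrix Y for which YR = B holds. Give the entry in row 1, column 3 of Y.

1

R is on the right of Y, so right-multiply by R⁻¹: Y = BR⁻¹.
R has determinant -2; R⁻¹ = [[-3, 5, -2], [3, -9/2, 2], [-2, 7/2, -1]].
Y = BR⁻¹ = [[18, 17, -3], [-3, 0, 6], [0, 1, 1]] · [[-3, 5, -2], [3, -9/2, 2], [-2, 7/2, -1]] = [[3, 3, 1], [-3, 6, 0], [1, -1, 1]].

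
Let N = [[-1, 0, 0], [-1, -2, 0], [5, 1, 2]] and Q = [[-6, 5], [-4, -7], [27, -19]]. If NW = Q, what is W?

Left-multiplying both sides by N⁻¹ gives W = N⁻¹Q.
det N = 4, so N⁻¹ = [[-1, 0, 0], [1/2, -1/2, 0], [9/4, 1/4, 1/2]].
W = N⁻¹Q = [[-1, 0, 0], [1/2, -1/2, 0], [9/4, 1/4, 1/2]] · [[-6, 5], [-4, -7], [27, -19]] = [[6, -5], [-1, 6], [-1, 0]].

W = [[6, -5], [-1, 6], [-1, 0]]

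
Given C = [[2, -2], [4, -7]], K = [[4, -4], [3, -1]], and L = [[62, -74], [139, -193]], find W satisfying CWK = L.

W = [[5, 2], [-5, 5]]

W = C⁻¹LK⁻¹ (apply C⁻¹ on the left and K⁻¹ on the right).
C has determinant -6; C⁻¹ = [[7/6, -1/3], [2/3, -1/3]].
det K = 8, so K⁻¹ = [[-1/8, 1/2], [-3/8, 1/2]].
C⁻¹L = [[26, -22], [-5, 15]].
W = (C⁻¹L)K⁻¹ = [[5, 2], [-5, 5]].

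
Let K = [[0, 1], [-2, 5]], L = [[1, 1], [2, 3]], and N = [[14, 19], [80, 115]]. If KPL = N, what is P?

P = [[5, -5], [4, 5]]

Left-multiply by K⁻¹ and right-multiply by L⁻¹: P = K⁻¹NL⁻¹.
det K = 2, so K⁻¹ = [[5/2, -1/2], [1, 0]].
L has determinant 1; L⁻¹ = [[3, -1], [-2, 1]].
K⁻¹N = [[-5, -10], [14, 19]].
P = (K⁻¹N)L⁻¹ = [[5, -5], [4, 5]].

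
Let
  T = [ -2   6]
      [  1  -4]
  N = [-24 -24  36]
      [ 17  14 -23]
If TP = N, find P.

T is on the left of P, so left-multiply by T⁻¹: P = T⁻¹N.
det T = 2; the adjugate gives T⁻¹ = [[-2, -3], [-1/2, -1]].
P = T⁻¹N = [[-2, -3], [-1/2, -1]] · [[-24, -24, 36], [17, 14, -23]] = [[-3, 6, -3], [-5, -2, 5]].

P = [[-3, 6, -3], [-5, -2, 5]]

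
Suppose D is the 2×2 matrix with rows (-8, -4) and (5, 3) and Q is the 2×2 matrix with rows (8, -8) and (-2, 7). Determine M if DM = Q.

Left-multiplying both sides by D⁻¹ gives M = D⁻¹Q.
D has determinant -4; D⁻¹ = [[-3/4, -1], [5/4, 2]].
M = D⁻¹Q = [[-3/4, -1], [5/4, 2]] · [[8, -8], [-2, 7]] = [[-4, -1], [6, 4]].

M = [[-4, -1], [6, 4]]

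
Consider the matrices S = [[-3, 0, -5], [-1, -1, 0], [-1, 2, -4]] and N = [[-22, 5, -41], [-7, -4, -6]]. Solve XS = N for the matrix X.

X = [[5, 3, 4], [2, 2, -1]]

Since S sits to the right of X, X = NS⁻¹.
det S = 3; the adjugate gives S⁻¹ = [[4/3, -10/3, -5/3], [-4/3, 7/3, 5/3], [-1, 2, 1]].
X = NS⁻¹ = [[-22, 5, -41], [-7, -4, -6]] · [[4/3, -10/3, -5/3], [-4/3, 7/3, 5/3], [-1, 2, 1]] = [[5, 3, 4], [2, 2, -1]].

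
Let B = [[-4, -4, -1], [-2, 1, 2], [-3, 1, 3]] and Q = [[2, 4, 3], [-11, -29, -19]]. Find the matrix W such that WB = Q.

W = [[-1, -2, 2], [6, -2, -3]]

Since B sits to the right of W, W = QB⁻¹.
det B = -5, so B⁻¹ = [[-1/5, -11/5, 7/5], [0, 3, -2], [-1/5, -16/5, 12/5]].
W = QB⁻¹ = [[2, 4, 3], [-11, -29, -19]] · [[-1/5, -11/5, 7/5], [0, 3, -2], [-1/5, -16/5, 12/5]] = [[-1, -2, 2], [6, -2, -3]].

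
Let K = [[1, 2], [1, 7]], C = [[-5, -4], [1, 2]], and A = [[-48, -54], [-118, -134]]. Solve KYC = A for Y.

Y = K⁻¹AC⁻¹ (apply K⁻¹ on the left and C⁻¹ on the right).
det K = 5; the adjugate gives K⁻¹ = [[7/5, -2/5], [-1/5, 1/5]].
C has determinant -6; C⁻¹ = [[-1/3, -2/3], [1/6, 5/6]].
K⁻¹A = [[-20, -22], [-14, -16]].
Y = (K⁻¹A)C⁻¹ = [[3, -5], [2, -4]].

Y = [[3, -5], [2, -4]]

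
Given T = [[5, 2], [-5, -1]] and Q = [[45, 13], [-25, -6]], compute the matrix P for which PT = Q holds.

T is on the right of P, so right-multiply by T⁻¹: P = QT⁻¹.
det T = 5, so T⁻¹ = [[-1/5, -2/5], [1, 1]].
P = QT⁻¹ = [[45, 13], [-25, -6]] · [[-1/5, -2/5], [1, 1]] = [[4, -5], [-1, 4]].

P = [[4, -5], [-1, 4]]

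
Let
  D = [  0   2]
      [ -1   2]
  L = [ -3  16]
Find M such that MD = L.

Since D sits to the right of M, M = LD⁻¹.
det D = 2; the adjugate gives D⁻¹ = [[1, -1], [1/2, 0]].
M = LD⁻¹ = [[-3, 16]] · [[1, -1], [1/2, 0]] = [[5, 3]].

M = [[5, 3]]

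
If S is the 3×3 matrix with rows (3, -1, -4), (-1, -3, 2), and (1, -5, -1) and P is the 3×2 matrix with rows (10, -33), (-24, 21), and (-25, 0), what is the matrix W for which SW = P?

W = [[4, -5], [6, -2], [-1, 5]]

S is on the left of W, so left-multiply by S⁻¹: W = S⁻¹P.
S has determinant 6; S⁻¹ = [[13/6, 19/6, -7/3], [1/6, 1/6, -1/3], [4/3, 7/3, -5/3]].
W = S⁻¹P = [[13/6, 19/6, -7/3], [1/6, 1/6, -1/3], [4/3, 7/3, -5/3]] · [[10, -33], [-24, 21], [-25, 0]] = [[4, -5], [6, -2], [-1, 5]].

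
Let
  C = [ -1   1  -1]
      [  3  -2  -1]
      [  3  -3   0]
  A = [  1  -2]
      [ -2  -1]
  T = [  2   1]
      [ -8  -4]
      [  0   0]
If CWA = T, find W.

W = [[0, 5], [0, 5], [0, 1]]

Isolating W: multiply by C⁻¹ from the left and A⁻¹ from the right, so W = C⁻¹TA⁻¹.
det C = 3; the adjugate gives C⁻¹ = [[-1, 1, -1], [-1, 1, -4/3], [-1, 0, -1/3]].
det A = -5; the adjugate gives A⁻¹ = [[1/5, -2/5], [-2/5, -1/5]].
C⁻¹T = [[-10, -5], [-10, -5], [-2, -1]].
W = (C⁻¹T)A⁻¹ = [[0, 5], [0, 5], [0, 1]].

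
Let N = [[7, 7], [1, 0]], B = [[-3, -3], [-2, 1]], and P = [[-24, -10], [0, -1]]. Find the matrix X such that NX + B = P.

NX = P − B = [[-21, -7], [2, -2]].
Left-multiplying both sides by N⁻¹ gives X = N⁻¹(P − B).
det N = -7; the adjugate gives N⁻¹ = [[0, 1], [1/7, -1]].
X = N⁻¹(P − B) = [[2, -2], [-5, 1]].

X = [[2, -2], [-5, 1]]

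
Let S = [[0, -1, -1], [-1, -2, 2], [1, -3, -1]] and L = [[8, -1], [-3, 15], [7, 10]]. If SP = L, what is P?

Since S multiplies P on the left, P = S⁻¹L.
det S = -6, so S⁻¹ = [[-4/3, -1/3, 2/3], [-1/6, -1/6, -1/6], [-5/6, 1/6, 1/6]].
P = S⁻¹L = [[-4/3, -1/3, 2/3], [-1/6, -1/6, -1/6], [-5/6, 1/6, 1/6]] · [[8, -1], [-3, 15], [7, 10]] = [[-5, 3], [-2, -4], [-6, 5]].

P = [[-5, 3], [-2, -4], [-6, 5]]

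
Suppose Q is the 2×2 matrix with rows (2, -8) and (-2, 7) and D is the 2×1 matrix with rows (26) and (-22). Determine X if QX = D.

Since Q multiplies X on the left, X = Q⁻¹D.
det Q = -2, so Q⁻¹ = [[-7/2, -4], [-1, -1]].
X = Q⁻¹D = [[-7/2, -4], [-1, -1]] · [[26], [-22]] = [[-3], [-4]].

X = [[-3], [-4]]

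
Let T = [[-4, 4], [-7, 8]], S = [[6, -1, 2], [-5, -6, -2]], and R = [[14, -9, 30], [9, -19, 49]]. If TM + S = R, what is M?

M = [[-2, 3, -5], [0, 1, 2]]

TM = R − S = [[8, -8, 28], [14, -13, 51]].
T is on the left of M, so left-multiply by T⁻¹: M = T⁻¹(R − S).
det T = -4; the adjugate gives T⁻¹ = [[-2, 1], [-7/4, 1]].
M = T⁻¹(R − S) = [[-2, 3, -5], [0, 1, 2]].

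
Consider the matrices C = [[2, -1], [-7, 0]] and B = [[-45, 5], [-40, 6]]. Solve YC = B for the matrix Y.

Y = [[-5, 5], [-6, 4]]

C is on the right of Y, so right-multiply by C⁻¹: Y = BC⁻¹.
C has determinant -7; C⁻¹ = [[0, -1/7], [-1, -2/7]].
Y = BC⁻¹ = [[-45, 5], [-40, 6]] · [[0, -1/7], [-1, -2/7]] = [[-5, 5], [-6, 4]].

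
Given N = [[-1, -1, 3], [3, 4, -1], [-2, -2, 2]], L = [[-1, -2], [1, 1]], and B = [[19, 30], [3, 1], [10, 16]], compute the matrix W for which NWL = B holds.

Left-multiply by N⁻¹ and right-multiply by L⁻¹: W = N⁻¹BL⁻¹.
N has determinant 4; N⁻¹ = [[3/2, -1, -11/4], [-1, 1, 2], [1/2, 0, -1/4]].
det L = 1, so L⁻¹ = [[1, 2], [-1, -1]].
N⁻¹B = [[-2, 0], [4, 3], [7, 11]].
W = (N⁻¹B)L⁻¹ = [[-2, -4], [1, 5], [-4, 3]].

W = [[-2, -4], [1, 5], [-4, 3]]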